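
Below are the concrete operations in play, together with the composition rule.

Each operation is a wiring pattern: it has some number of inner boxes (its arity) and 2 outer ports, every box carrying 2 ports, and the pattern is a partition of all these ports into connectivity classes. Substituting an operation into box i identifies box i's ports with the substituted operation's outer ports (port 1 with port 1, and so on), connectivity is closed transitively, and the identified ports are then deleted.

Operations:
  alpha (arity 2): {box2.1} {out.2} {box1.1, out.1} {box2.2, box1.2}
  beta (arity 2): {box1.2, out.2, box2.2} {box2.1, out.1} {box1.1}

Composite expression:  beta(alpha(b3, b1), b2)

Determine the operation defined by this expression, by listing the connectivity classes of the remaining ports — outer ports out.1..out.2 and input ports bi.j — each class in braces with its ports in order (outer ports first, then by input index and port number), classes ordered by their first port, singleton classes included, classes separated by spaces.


Two ports join when wires chain via beta-identified ports.
stage alpha: inputs (b3, b1), connectivity {out.1, b3.1} {out.2} {b1.1} {b1.2, b3.2}, out.j its boundary
stage beta: inputs (b3, b1, b2), connectivity {out.1, b2.1} {out.2, b2.2} {b1.1} {b1.2, b3.2} {b3.1}, out.j its boundary

{out.1, b2.1} {out.2, b2.2} {b1.1} {b1.2, b3.2} {b3.1}


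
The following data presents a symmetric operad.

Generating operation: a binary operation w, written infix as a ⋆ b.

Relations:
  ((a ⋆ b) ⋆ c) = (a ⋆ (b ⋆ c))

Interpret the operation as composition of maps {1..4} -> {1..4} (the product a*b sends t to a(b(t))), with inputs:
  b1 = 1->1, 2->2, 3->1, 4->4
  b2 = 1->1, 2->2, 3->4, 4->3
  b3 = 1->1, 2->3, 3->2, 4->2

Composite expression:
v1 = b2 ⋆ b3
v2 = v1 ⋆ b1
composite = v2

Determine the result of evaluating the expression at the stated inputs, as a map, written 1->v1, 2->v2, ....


1->1, 2->4, 3->1, 4->2

(b2 ⋆ b3) = 1->1, 2->4, 3->2, 4->2
((b2 ⋆ b3) ⋆ b1) = 1->1, 2->4, 3->1, 4->2


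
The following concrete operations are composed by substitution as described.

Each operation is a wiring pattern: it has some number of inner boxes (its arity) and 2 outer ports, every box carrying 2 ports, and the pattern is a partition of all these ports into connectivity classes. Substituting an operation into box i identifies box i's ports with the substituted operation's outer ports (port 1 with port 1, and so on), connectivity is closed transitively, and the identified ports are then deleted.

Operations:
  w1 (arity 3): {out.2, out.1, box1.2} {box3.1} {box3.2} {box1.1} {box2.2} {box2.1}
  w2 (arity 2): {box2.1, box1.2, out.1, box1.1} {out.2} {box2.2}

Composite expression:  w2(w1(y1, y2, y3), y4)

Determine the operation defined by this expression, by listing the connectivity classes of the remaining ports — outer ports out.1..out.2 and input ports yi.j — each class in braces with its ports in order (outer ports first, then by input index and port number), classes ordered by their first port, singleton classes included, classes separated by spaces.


Connectivity passes through glued w2-boundaries; trace each wire chain.
composing w1 on (y1, y2, y3), with out.j its own outer ports: {out.1, out.2, y1.2} {y1.1} {y2.1} {y2.2} {y3.1} {y3.2}
composing w2 on (y1, y2, y3, y4), with out.j its own outer ports: {out.1, y1.2, y4.1} {out.2} {y1.1} {y2.1} {y2.2} {y3.1} {y3.2} {y4.2}

{out.1, y1.2, y4.1} {out.2} {y1.1} {y2.1} {y2.2} {y3.1} {y3.2} {y4.2}


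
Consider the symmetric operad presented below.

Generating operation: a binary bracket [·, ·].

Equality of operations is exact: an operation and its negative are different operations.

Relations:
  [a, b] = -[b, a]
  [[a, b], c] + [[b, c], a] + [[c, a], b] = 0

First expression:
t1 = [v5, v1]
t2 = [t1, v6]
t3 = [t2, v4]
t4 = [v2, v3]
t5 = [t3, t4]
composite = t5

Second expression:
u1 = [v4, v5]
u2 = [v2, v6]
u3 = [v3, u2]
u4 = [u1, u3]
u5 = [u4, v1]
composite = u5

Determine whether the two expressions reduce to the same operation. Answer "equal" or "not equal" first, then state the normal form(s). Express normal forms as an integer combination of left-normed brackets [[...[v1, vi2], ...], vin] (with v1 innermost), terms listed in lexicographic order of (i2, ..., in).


not equal; first: -[[[[[v1, v5], v6], v4], v2], v3] + [[[[[v1, v5], v6], v4], v3], v2]; second: -[[[[[v1, v2], v6], v3], v4], v5] + [[[[[v1, v2], v6], v3], v5], v4] + [[[[[v1, v3], v2], v6], v4], v5] - [[[[[v1, v3], v2], v6], v5], v4] - [[[[[v1, v3], v6], v2], v4], v5] + [[[[[v1, v3], v6], v2], v5], v4] + [[[[[v1, v4], v5], v2], v6], v3] - [[[[[v1, v4], v5], v3], v2], v6] + [[[[[v1, v4], v5], v3], v6], v2] - [[[[[v1, v4], v5], v6], v2], v3] - [[[[[v1, v5], v4], v2], v6], v3] + [[[[[v1, v5], v4], v3], v2], v6] - [[[[[v1, v5], v4], v3], v6], v2] + [[[[[v1, v5], v4], v6], v2], v3] + [[[[[v1, v6], v2], v3], v4], v5] - [[[[[v1, v6], v2], v3], v5], v4]

Reducing the first expression gives -[[[[[v1, v5], v6], v4], v2], v3] + [[[[[v1, v5], v6], v4], v3], v2]
Reducing the second expression gives -[[[[[v1, v2], v6], v3], v4], v5] + [[[[[v1, v2], v6], v3], v5], v4] + [[[[[v1, v3], v2], v6], v4], v5] - [[[[[v1, v3], v2], v6], v5], v4] - [[[[[v1, v3], v6], v2], v4], v5] + [[[[[v1, v3], v6], v2], v5], v4] + [[[[[v1, v4], v5], v2], v6], v3] - [[[[[v1, v4], v5], v3], v2], v6] + [[[[[v1, v4], v5], v3], v6], v2] - [[[[[v1, v4], v5], v6], v2], v3] - [[[[[v1, v5], v4], v2], v6], v3] + [[[[[v1, v5], v4], v3], v2], v6] - [[[[[v1, v5], v4], v3], v6], v2] + [[[[[v1, v5], v4], v6], v2], v3] + [[[[[v1, v6], v2], v3], v4], v5] - [[[[[v1, v6], v2], v3], v5], v4]
The forms do not match — not equal.


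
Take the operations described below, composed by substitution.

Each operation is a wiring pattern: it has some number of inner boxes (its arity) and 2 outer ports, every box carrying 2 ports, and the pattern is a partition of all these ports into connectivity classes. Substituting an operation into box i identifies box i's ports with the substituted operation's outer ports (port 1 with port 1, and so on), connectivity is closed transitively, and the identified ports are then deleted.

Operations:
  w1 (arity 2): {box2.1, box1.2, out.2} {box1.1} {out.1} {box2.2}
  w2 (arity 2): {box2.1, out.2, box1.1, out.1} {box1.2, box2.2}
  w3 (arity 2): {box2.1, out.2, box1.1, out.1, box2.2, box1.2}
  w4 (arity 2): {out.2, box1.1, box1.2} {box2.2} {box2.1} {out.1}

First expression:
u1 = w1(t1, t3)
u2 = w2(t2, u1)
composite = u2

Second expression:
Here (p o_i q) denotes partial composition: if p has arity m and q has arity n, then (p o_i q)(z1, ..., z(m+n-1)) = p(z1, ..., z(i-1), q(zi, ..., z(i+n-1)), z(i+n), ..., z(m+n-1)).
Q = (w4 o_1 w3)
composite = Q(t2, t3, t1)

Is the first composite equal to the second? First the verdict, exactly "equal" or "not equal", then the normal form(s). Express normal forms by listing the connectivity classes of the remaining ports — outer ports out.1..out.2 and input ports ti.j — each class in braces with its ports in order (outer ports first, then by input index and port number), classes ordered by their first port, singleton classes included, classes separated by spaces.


not equal — first {out.1, out.2, t2.1} {t1.1} {t1.2, t2.2, t3.1} {t3.2}, second {out.1} {out.2, t2.1, t2.2, t3.1, t3.2} {t1.1} {t1.2}


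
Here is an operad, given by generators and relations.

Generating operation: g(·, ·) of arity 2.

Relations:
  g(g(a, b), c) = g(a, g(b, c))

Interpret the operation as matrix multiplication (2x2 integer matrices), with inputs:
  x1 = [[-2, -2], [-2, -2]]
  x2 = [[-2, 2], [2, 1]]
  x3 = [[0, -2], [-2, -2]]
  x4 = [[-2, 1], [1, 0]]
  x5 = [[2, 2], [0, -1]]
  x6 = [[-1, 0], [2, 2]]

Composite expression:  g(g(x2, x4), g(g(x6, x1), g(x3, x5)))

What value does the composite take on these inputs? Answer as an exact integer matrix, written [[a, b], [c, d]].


[[-112, 0], [88, 0]]

g(x2, x4) = [[6, -2], [-3, 2]]
g(x6, x1) = [[2, 2], [-8, -8]]
g(x3, x5) = [[0, 2], [-4, -2]]
g(g(x6, x1), g(x3, x5)) = [[-8, 0], [32, 0]]
g(g(x2, x4), g(g(x6, x1), g(x3, x5))) = [[-112, 0], [88, 0]]


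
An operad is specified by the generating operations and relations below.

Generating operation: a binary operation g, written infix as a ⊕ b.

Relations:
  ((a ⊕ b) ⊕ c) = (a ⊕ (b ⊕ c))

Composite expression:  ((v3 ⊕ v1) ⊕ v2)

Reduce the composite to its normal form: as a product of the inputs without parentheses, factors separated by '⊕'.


v3 ⊕ v1 ⊕ v2

The g-tree's shape is irrelevant; the v-reading-order decides.
(v3 ⊕ v1) unparenthesizes to v3 ⊕ v1
((v3 ⊕ v1) ⊕ v2) unparenthesizes to v3 ⊕ v1 ⊕ v2


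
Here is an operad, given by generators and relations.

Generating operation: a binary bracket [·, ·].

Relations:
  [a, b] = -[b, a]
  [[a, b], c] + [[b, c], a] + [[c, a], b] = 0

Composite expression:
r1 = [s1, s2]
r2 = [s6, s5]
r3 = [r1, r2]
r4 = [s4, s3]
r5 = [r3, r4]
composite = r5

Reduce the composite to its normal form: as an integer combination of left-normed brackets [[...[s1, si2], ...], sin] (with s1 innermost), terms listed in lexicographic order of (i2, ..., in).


[[[[[s1, s2], s5], s6], s3], s4] - [[[[[s1, s2], s5], s6], s4], s3] - [[[[[s1, s2], s6], s5], s3], s4] + [[[[[s1, s2], s6], s5], s4], s3]


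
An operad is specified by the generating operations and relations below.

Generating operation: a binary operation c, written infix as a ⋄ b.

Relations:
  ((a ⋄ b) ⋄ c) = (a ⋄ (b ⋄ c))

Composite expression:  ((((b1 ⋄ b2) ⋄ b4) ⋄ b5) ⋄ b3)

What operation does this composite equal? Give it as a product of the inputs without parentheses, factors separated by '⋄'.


Under associativity of c, the answer is the b's in reading order.
(b1 ⋄ b2) unparenthesizes to b1 ⋄ b2
((b1 ⋄ b2) ⋄ b4) unparenthesizes to b1 ⋄ b2 ⋄ b4
(((b1 ⋄ b2) ⋄ b4) ⋄ b5) unparenthesizes to b1 ⋄ b2 ⋄ b4 ⋄ b5
((((b1 ⋄ b2) ⋄ b4) ⋄ b5) ⋄ b3) unparenthesizes to b1 ⋄ b2 ⋄ b4 ⋄ b5 ⋄ b3

b1 ⋄ b2 ⋄ b4 ⋄ b5 ⋄ b3


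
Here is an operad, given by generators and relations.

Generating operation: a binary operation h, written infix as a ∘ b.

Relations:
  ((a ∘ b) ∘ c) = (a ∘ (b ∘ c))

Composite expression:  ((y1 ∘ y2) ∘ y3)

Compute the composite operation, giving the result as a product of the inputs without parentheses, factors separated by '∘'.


y1 ∘ y2 ∘ y3

All parenthesizations of h agree; list the y-inputs left to right.
(y1 ∘ y2) collapses to y1 ∘ y2
((y1 ∘ y2) ∘ y3) collapses to y1 ∘ y2 ∘ y3


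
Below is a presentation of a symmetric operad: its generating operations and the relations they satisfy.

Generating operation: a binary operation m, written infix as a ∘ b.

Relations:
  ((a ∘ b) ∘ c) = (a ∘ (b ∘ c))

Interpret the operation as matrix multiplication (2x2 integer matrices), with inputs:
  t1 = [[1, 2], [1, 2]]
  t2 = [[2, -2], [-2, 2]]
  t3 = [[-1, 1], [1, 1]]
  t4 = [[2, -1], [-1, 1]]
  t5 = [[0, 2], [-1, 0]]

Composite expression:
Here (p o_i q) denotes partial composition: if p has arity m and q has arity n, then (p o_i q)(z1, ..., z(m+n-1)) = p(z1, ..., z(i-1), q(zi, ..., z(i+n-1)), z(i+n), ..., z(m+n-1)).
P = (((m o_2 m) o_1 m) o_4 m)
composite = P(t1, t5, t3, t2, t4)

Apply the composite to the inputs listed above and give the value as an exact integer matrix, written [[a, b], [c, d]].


(t1 ∘ t5) = [[-2, 2], [-2, 2]]
(t2 ∘ t4) = [[6, -4], [-6, 4]]
(t3 ∘ (t2 ∘ t4)) = [[-12, 8], [0, 0]]
((t1 ∘ t5) ∘ (t3 ∘ (t2 ∘ t4))) = [[24, -16], [24, -16]]

[[24, -16], [24, -16]]


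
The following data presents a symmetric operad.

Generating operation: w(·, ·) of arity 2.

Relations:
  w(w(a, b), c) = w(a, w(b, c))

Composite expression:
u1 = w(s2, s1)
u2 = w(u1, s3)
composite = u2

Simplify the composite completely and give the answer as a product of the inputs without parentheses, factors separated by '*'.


Associativity of w dissolves the nesting; only the s-input order survives.
w(s2, s1) linearizes to s2 * s1
w(w(s2, s1), s3) linearizes to s2 * s1 * s3

s2 * s1 * s3


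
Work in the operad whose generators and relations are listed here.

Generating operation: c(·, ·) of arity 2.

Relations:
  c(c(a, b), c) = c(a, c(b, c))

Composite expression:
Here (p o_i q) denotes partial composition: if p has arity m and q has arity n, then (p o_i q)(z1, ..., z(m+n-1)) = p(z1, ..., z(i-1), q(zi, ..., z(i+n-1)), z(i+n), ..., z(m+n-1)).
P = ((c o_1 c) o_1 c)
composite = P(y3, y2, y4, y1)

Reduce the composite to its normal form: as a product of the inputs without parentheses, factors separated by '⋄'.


Associativity of c dissolves the nesting; only the y-input order survives.
c(y3, y2) linearizes to y3 ⋄ y2
c(c(y3, y2), y4) linearizes to y3 ⋄ y2 ⋄ y4
c(c(c(y3, y2), y4), y1) linearizes to y3 ⋄ y2 ⋄ y4 ⋄ y1

y3 ⋄ y2 ⋄ y4 ⋄ y1


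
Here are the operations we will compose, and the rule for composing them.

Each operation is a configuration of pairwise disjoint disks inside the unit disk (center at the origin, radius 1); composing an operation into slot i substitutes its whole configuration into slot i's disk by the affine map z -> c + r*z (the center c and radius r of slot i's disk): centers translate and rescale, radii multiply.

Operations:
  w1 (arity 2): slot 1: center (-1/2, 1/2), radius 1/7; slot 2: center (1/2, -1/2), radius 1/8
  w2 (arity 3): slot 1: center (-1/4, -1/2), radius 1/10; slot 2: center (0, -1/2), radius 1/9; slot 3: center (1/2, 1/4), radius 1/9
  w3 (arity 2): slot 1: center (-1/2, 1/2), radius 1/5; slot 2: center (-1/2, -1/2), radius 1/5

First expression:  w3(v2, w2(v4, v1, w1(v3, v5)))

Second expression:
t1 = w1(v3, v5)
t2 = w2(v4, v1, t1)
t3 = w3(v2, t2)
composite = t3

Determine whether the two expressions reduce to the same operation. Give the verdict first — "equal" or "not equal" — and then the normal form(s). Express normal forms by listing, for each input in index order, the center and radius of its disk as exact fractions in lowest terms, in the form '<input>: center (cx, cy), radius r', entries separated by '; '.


In normal form, the first expression is v1: center (-1/2, -3/5), radius 1/45; v2: center (-1/2, 1/2), radius 1/5; v3: center (-37/90, -79/180), radius 1/315; v4: center (-11/20, -3/5), radius 1/50; v5: center (-7/18, -83/180), radius 1/360
In normal form, the second expression is v1: center (-1/2, -3/5), radius 1/45; v2: center (-1/2, 1/2), radius 1/5; v3: center (-37/90, -79/180), radius 1/315; v4: center (-11/20, -3/5), radius 1/50; v5: center (-7/18, -83/180), radius 1/360
Identical normal forms: equal.

equal; the common form is v1: center (-1/2, -3/5), radius 1/45; v2: center (-1/2, 1/2), radius 1/5; v3: center (-37/90, -79/180), radius 1/315; v4: center (-11/20, -3/5), radius 1/50; v5: center (-7/18, -83/180), radius 1/360


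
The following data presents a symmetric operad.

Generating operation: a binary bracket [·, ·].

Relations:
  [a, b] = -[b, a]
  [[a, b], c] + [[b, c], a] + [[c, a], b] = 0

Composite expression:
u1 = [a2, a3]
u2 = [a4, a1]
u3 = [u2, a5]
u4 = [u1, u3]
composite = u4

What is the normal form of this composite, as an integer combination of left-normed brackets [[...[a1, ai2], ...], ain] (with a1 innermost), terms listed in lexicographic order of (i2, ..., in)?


[[[[a1, a4], a5], a2], a3] - [[[[a1, a4], a5], a3], a2]

A multilinear Lie element is pinned by a1-initial words (a1 innermost).
Composite bracket: [[a2, a3], [[a4, a1], a5]]
Each bracket splits as ab - ba, giving 16 signed words (2^4 = 16).
Only words starting with a1 matter:
  sign of a1a4a5a2a3 is +1, so it contributes +[[[[a1, a4], a5], a2], a3]
  sign of a1a4a5a3a2 is -1, so it contributes -[[[[a1, a4], a5], a3], a2]


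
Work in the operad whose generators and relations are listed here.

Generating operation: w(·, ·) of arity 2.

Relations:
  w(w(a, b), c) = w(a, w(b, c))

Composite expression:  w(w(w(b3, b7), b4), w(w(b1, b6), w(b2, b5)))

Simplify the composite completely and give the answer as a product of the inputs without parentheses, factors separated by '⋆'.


Under associativity of w, the answer is the b's in reading order.
w(b3, b7) linearizes to b3 ⋆ b7
w(w(b3, b7), b4) linearizes to b3 ⋆ b7 ⋆ b4
w(b1, b6) linearizes to b1 ⋆ b6
w(b2, b5) linearizes to b2 ⋆ b5
w(w(b1, b6), w(b2, b5)) linearizes to b1 ⋆ b6 ⋆ b2 ⋆ b5
w(w(w(b3, b7), b4), w(w(b1, b6), w(b2, b5))) linearizes to b3 ⋆ b7 ⋆ b4 ⋆ b1 ⋆ b6 ⋆ b2 ⋆ b5

b3 ⋆ b7 ⋆ b4 ⋆ b1 ⋆ b6 ⋆ b2 ⋆ b5


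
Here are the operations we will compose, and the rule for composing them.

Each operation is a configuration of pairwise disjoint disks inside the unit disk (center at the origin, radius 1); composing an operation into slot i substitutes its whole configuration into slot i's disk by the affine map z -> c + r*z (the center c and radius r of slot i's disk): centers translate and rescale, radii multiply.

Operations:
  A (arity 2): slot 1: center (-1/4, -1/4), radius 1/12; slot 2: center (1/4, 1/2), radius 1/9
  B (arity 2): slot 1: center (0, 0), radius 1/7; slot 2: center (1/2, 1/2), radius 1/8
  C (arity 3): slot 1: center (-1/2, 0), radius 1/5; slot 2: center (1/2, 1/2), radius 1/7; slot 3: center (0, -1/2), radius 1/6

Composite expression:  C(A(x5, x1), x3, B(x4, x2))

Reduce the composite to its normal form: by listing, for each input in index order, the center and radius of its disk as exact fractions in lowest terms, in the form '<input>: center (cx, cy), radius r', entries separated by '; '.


Only the slot chain above each x matters under C; compose those maps.
x5 passes through 2 substitutions, ending at center (-11/20, -1/20), radius 1/60
x1 passes through 2 substitutions, ending at center (-9/20, 1/10), radius 1/45
x3 passes through 1 substitution, ending at center (1/2, 1/2), radius 1/7
x4 passes through 2 substitutions, ending at center (0, -1/2), radius 1/42
x2 passes through 2 substitutions, ending at center (1/12, -5/12), radius 1/48

x1: center (-9/20, 1/10), radius 1/45; x2: center (1/12, -5/12), radius 1/48; x3: center (1/2, 1/2), radius 1/7; x4: center (0, -1/2), radius 1/42; x5: center (-11/20, -1/20), radius 1/60


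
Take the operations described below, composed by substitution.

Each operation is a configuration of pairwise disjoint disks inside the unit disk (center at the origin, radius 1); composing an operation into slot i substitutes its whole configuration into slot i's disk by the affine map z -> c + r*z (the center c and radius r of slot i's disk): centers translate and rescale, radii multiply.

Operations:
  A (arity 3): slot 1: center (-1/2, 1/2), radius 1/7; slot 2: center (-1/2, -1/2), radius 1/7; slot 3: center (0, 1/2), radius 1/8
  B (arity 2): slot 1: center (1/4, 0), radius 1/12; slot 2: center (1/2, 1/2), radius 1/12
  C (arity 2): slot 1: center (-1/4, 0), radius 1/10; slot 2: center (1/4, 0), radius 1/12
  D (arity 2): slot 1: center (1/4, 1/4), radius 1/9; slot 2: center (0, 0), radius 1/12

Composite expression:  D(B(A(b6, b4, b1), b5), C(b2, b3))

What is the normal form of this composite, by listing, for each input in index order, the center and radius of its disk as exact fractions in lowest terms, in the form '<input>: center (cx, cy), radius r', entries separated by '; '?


b1: center (5/18, 55/216), radius 1/864; b2: center (-1/48, 0), radius 1/120; b3: center (1/48, 0), radius 1/144; b4: center (59/216, 53/216), radius 1/756; b5: center (11/36, 11/36), radius 1/108; b6: center (59/216, 55/216), radius 1/756

Affine substitution under D: radii multiply and b-centers shift.
input b6: applying the 3 nested substitutions gives center (59/216, 55/216), radius 1/756
input b4: applying the 3 nested substitutions gives center (59/216, 53/216), radius 1/756
input b1: applying the 3 nested substitutions gives center (5/18, 55/216), radius 1/864
input b5: applying the 2 nested substitutions gives center (11/36, 11/36), radius 1/108
input b2: applying the 2 nested substitutions gives center (-1/48, 0), radius 1/120
input b3: applying the 2 nested substitutions gives center (1/48, 0), radius 1/144


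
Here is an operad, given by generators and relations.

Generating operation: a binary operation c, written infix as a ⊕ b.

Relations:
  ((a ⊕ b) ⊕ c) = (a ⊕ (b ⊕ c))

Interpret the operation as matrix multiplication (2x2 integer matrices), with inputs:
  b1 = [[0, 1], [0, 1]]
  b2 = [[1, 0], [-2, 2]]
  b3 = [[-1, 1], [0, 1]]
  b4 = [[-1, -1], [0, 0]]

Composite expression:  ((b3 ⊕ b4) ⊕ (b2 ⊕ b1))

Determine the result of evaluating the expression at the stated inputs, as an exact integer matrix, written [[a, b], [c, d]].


[[0, 1], [0, 0]]

(b3 ⊕ b4) = [[1, 1], [0, 0]]
(b2 ⊕ b1) = [[0, 1], [0, 0]]
((b3 ⊕ b4) ⊕ (b2 ⊕ b1)) = [[0, 1], [0, 0]]


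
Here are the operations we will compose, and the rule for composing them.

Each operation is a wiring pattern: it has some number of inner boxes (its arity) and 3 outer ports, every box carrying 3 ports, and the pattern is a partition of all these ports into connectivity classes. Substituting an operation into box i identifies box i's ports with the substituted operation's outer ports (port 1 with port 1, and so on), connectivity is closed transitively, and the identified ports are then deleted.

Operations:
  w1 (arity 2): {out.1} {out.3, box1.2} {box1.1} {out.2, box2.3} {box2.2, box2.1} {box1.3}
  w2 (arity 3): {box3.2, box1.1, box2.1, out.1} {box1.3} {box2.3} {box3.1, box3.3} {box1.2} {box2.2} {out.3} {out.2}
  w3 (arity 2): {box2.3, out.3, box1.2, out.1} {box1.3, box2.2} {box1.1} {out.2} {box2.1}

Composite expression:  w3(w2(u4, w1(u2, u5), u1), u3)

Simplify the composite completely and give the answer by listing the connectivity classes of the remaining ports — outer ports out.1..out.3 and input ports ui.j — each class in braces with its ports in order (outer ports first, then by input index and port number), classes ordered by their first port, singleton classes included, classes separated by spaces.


{out.1, out.3, u3.3} {out.2} {u1.1, u1.3} {u1.2, u4.1} {u2.1} {u2.2} {u2.3} {u3.1} {u3.2} {u4.2} {u4.3} {u5.1, u5.2} {u5.3}

Substituting into w3 glues patterns; closure does the rest.
after w1, the pattern on (u2, u5) reads {out.1} {out.2, u5.3} {out.3, u2.2} {u2.1} {u2.3} {u5.1, u5.2} (out.j = its outer ports)
after w2, the pattern on (u4, u2, u5, u1) reads {out.1, u1.2, u4.1} {out.2} {out.3} {u1.1, u1.3} {u2.1} {u2.2} {u2.3} {u4.2} {u4.3} {u5.1, u5.2} {u5.3} (out.j = its outer ports)
after w3, the pattern on (u4, u2, u5, u1, u3) reads {out.1, out.3, u3.3} {out.2} {u1.1, u1.3} {u1.2, u4.1} {u2.1} {u2.2} {u2.3} {u3.1} {u3.2} {u4.2} {u4.3} {u5.1, u5.2} {u5.3} (out.j = its outer ports)


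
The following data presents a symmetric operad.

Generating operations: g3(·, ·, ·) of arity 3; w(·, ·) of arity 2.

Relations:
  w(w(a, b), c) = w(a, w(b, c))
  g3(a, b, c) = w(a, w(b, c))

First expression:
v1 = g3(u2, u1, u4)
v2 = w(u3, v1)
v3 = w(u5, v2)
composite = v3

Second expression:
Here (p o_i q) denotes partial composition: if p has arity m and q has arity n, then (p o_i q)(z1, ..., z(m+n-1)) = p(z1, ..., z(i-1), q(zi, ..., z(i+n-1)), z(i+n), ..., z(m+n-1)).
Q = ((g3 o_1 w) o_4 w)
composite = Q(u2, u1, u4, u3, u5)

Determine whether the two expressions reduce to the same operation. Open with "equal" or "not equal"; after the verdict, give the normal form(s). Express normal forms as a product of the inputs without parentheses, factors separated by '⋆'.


not equal; the first gives u5 ⋆ u3 ⋆ u2 ⋆ u1 ⋆ u4 and the second u2 ⋆ u1 ⋆ u4 ⋆ u3 ⋆ u5

The first composite normalizes to u5 ⋆ u3 ⋆ u2 ⋆ u1 ⋆ u4
The second composite normalizes to u2 ⋆ u1 ⋆ u4 ⋆ u3 ⋆ u5
They disagree, so not equal.


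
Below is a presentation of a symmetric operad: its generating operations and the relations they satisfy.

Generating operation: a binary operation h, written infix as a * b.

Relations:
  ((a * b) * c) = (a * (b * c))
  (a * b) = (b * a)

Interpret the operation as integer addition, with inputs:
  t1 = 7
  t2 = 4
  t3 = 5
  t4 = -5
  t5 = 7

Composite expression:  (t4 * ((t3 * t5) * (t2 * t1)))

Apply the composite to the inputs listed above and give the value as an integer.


18


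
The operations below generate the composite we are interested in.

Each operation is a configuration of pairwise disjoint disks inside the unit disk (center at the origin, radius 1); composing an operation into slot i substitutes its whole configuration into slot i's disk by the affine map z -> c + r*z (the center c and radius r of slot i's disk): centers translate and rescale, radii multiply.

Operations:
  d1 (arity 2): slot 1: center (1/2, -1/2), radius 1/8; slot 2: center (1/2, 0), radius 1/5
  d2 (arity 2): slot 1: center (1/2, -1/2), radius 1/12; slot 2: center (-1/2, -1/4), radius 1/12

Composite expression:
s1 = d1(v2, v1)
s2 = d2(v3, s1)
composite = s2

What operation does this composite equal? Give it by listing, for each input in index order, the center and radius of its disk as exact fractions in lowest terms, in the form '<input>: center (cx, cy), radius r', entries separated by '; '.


Affine substitution under d2: radii multiply and v-centers shift.
input v3: composing its 1 substitution step yields center (1/2, -1/2), radius 1/12
input v2: composing its 2 substitution steps yields center (-11/24, -7/24), radius 1/96
input v1: composing its 2 substitution steps yields center (-11/24, -1/4), radius 1/60

v1: center (-11/24, -1/4), radius 1/60; v2: center (-11/24, -7/24), radius 1/96; v3: center (1/2, -1/2), radius 1/12


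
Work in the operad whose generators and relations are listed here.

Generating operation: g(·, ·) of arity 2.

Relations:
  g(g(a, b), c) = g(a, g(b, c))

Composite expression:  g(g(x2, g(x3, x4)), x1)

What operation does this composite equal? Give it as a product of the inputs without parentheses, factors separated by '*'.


Under associativity of g, the answer is the x's in reading order.
g(x3, x4) linearizes to x3 * x4
g(x2, g(x3, x4)) linearizes to x2 * x3 * x4
g(g(x2, g(x3, x4)), x1) linearizes to x2 * x3 * x4 * x1

x2 * x3 * x4 * x1


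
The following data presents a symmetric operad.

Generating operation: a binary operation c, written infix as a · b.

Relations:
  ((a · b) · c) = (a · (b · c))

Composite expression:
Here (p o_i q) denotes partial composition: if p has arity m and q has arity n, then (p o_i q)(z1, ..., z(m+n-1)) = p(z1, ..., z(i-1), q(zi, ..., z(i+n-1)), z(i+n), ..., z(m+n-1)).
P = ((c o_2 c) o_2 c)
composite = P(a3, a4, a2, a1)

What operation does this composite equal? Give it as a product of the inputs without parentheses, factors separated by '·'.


Key point: c is associative — brackets drop, the a-order remains.
(a4 · a2) unparenthesizes to a4 · a2
((a4 · a2) · a1) unparenthesizes to a4 · a2 · a1
(a3 · ((a4 · a2) · a1)) unparenthesizes to a3 · a4 · a2 · a1

a3 · a4 · a2 · a1


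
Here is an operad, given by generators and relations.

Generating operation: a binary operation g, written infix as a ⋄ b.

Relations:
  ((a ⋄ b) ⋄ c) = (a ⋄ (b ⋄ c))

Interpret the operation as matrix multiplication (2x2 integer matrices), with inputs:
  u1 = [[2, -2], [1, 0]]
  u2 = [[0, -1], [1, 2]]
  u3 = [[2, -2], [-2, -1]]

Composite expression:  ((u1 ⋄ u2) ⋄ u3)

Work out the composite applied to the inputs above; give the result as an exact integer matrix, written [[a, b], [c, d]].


[[8, 10], [2, 1]]

(u1 ⋄ u2) = [[-2, -6], [0, -1]]
((u1 ⋄ u2) ⋄ u3) = [[8, 10], [2, 1]]


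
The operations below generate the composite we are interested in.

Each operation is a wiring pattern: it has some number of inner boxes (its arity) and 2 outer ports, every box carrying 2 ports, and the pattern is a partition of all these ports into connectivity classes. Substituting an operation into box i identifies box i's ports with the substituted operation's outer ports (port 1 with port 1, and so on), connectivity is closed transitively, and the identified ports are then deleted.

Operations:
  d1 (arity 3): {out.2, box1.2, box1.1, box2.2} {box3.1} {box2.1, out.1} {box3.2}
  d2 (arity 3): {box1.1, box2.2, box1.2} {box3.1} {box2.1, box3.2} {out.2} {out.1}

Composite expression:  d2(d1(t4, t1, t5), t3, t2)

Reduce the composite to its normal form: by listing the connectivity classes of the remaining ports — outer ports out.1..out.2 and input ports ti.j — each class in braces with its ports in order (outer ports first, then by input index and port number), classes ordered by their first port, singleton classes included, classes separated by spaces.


Substituting into d2 glues patterns; closure does the rest.
d1 over (t4, t1, t5) gives {out.1, t1.1} {out.2, t1.2, t4.1, t4.2} {t5.1} {t5.2}, out.j being that stage's outer ports
d2 over (t4, t1, t5, t3, t2) gives {out.1} {out.2} {t1.1, t1.2, t3.2, t4.1, t4.2} {t2.1} {t2.2, t3.1} {t5.1} {t5.2}, out.j being that stage's outer ports

{out.1} {out.2} {t1.1, t1.2, t3.2, t4.1, t4.2} {t2.1} {t2.2, t3.1} {t5.1} {t5.2}


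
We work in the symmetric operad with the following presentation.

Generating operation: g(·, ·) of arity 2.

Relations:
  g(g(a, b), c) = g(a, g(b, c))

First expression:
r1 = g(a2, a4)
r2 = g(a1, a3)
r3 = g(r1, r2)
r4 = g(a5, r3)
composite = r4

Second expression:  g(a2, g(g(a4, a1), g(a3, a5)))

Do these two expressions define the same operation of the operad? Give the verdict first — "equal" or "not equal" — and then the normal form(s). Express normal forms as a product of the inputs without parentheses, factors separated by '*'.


not equal: they reduce to a5 * a2 * a4 * a1 * a3 and a2 * a4 * a1 * a3 * a5

The first expression reduces to a5 * a2 * a4 * a1 * a3
The second expression reduces to a2 * a4 * a1 * a3 * a5
Different reductions; not equal.


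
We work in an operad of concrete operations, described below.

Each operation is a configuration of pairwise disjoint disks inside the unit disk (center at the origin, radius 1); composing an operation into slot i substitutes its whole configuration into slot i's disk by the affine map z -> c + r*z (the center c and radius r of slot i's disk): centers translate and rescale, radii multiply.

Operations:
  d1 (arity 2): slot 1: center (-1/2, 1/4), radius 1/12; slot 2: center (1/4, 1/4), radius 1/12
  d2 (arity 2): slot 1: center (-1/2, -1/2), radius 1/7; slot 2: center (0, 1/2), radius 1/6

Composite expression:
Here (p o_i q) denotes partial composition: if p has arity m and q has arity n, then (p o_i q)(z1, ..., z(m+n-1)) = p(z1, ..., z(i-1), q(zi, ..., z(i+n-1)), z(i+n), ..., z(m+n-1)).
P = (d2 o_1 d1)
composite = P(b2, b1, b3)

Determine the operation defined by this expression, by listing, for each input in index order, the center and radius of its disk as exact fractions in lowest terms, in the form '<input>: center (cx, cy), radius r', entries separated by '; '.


Nesting under d2 composes maps z -> c + r*z down each b-path.
input b2: applying the 2 nested substitutions gives center (-4/7, -13/28), radius 1/84
input b1: applying the 2 nested substitutions gives center (-13/28, -13/28), radius 1/84
input b3: applying the 1 nested substitution gives center (0, 1/2), radius 1/6

b1: center (-13/28, -13/28), radius 1/84; b2: center (-4/7, -13/28), radius 1/84; b3: center (0, 1/2), radius 1/6


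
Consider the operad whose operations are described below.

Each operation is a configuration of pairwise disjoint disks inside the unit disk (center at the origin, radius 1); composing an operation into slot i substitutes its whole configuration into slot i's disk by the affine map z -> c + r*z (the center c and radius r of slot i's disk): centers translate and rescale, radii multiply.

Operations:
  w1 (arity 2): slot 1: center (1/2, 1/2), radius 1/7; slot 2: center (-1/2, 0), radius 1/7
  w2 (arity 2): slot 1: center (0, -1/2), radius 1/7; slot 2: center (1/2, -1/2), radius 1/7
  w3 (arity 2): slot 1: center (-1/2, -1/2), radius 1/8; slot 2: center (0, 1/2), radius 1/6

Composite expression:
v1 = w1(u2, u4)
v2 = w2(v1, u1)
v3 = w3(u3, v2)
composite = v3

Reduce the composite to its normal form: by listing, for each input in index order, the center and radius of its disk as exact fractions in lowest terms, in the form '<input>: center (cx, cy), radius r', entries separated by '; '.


u1: center (1/12, 5/12), radius 1/42; u2: center (1/84, 3/7), radius 1/294; u3: center (-1/2, -1/2), radius 1/8; u4: center (-1/84, 5/12), radius 1/294

Below w3, radii multiply path by path; the u-disk centers shift.
u3: after 1 affine step, its disk has center (-1/2, -1/2), radius 1/8
u2: after 3 affine steps, its disk has center (1/84, 3/7), radius 1/294
u4: after 3 affine steps, its disk has center (-1/84, 5/12), radius 1/294
u1: after 2 affine steps, its disk has center (1/12, 5/12), radius 1/42


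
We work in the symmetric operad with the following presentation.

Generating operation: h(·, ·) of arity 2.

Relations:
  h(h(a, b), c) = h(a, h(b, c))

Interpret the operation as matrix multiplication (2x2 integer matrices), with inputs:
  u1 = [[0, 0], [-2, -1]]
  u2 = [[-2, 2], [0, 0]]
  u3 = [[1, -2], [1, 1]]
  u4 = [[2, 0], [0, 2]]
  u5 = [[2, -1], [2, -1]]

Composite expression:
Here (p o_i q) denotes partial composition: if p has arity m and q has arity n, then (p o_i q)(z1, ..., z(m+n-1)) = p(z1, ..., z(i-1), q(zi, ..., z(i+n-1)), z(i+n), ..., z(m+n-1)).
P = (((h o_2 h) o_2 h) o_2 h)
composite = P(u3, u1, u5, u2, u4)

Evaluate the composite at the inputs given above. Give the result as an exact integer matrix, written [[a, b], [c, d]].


[[-48, 48], [24, -24]]


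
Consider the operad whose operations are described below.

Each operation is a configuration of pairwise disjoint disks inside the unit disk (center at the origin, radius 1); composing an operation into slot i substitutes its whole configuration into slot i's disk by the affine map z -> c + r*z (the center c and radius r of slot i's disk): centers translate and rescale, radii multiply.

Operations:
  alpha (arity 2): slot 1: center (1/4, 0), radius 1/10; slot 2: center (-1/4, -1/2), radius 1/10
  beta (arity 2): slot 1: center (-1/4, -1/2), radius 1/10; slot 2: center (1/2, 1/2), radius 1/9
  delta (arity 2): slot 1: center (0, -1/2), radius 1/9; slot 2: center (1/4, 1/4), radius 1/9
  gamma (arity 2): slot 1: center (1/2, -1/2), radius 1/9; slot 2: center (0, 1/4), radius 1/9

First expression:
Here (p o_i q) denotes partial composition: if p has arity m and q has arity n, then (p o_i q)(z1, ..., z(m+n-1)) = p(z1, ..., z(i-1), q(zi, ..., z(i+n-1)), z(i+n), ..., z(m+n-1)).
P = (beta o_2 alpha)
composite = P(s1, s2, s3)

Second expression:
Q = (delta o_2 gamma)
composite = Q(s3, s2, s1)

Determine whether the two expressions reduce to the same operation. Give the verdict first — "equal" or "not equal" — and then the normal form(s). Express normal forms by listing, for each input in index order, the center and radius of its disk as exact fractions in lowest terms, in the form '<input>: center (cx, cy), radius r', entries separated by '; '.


Reducing the first expression gives s1: center (-1/4, -1/2), radius 1/10; s2: center (19/36, 1/2), radius 1/90; s3: center (17/36, 4/9), radius 1/90
Reducing the second expression gives s1: center (1/4, 5/18), radius 1/81; s2: center (11/36, 7/36), radius 1/81; s3: center (0, -1/2), radius 1/9
They disagree, so not equal.

not equal — first s1: center (-1/4, -1/2), radius 1/10; s2: center (19/36, 1/2), radius 1/90; s3: center (17/36, 4/9), radius 1/90, second s1: center (1/4, 5/18), radius 1/81; s2: center (11/36, 7/36), radius 1/81; s3: center (0, -1/2), radius 1/9


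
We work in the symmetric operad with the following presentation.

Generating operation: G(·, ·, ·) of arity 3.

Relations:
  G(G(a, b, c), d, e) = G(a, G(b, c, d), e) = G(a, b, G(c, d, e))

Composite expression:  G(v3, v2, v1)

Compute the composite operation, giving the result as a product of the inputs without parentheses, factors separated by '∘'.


v3 ∘ v2 ∘ v1

Under associativity of G, the answer is the v's in reading order.
G(v3, v2, v1) flattens to v3 ∘ v2 ∘ v1


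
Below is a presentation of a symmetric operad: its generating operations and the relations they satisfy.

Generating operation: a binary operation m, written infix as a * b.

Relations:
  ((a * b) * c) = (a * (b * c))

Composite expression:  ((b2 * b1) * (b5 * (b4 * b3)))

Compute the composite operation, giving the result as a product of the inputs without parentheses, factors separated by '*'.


b2 * b1 * b5 * b4 * b3

All parenthesizations of m agree; list the b-inputs left to right.
(b2 * b1) reduces to b2 * b1
(b4 * b3) reduces to b4 * b3
(b5 * (b4 * b3)) reduces to b5 * b4 * b3
((b2 * b1) * (b5 * (b4 * b3))) reduces to b2 * b1 * b5 * b4 * b3


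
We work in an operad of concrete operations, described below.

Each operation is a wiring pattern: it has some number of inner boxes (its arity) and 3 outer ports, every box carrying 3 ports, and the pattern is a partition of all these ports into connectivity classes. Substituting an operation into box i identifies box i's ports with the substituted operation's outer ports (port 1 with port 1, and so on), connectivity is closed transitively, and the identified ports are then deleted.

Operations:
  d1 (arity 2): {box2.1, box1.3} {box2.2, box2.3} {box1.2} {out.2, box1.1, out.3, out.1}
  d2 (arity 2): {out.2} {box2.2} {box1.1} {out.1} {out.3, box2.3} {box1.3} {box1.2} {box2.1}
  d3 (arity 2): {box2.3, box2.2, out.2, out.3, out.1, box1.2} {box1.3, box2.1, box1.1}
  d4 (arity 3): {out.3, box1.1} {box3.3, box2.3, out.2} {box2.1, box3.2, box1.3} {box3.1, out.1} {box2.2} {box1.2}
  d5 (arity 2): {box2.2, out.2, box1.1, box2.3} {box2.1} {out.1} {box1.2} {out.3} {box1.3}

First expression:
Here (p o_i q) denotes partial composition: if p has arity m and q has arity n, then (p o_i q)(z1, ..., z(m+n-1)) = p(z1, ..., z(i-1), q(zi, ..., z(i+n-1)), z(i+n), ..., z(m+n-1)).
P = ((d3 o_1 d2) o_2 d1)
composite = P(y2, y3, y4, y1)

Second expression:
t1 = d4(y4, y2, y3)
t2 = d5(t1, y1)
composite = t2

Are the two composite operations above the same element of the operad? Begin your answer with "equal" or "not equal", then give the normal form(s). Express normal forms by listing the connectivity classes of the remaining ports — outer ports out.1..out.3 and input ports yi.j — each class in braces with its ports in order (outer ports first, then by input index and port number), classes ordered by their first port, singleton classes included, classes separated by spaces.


not equal; first: {out.1, out.2, out.3, y1.2, y1.3} {y1.1, y3.1} {y2.1} {y2.2} {y2.3} {y3.2} {y3.3, y4.1} {y4.2, y4.3}; second: {out.1} {out.2, y1.2, y1.3, y3.1} {out.3} {y1.1} {y2.1, y3.2, y4.3} {y2.2} {y2.3, y3.3} {y4.1} {y4.2}

Normal form of the first expression: {out.1, out.2, out.3, y1.2, y1.3} {y1.1, y3.1} {y2.1} {y2.2} {y2.3} {y3.2} {y3.3, y4.1} {y4.2, y4.3}
Normal form of the second expression: {out.1} {out.2, y1.2, y1.3, y3.1} {out.3} {y1.1} {y2.1, y3.2, y4.3} {y2.2} {y2.3, y3.3} {y4.1} {y4.2}
No match — not equal.


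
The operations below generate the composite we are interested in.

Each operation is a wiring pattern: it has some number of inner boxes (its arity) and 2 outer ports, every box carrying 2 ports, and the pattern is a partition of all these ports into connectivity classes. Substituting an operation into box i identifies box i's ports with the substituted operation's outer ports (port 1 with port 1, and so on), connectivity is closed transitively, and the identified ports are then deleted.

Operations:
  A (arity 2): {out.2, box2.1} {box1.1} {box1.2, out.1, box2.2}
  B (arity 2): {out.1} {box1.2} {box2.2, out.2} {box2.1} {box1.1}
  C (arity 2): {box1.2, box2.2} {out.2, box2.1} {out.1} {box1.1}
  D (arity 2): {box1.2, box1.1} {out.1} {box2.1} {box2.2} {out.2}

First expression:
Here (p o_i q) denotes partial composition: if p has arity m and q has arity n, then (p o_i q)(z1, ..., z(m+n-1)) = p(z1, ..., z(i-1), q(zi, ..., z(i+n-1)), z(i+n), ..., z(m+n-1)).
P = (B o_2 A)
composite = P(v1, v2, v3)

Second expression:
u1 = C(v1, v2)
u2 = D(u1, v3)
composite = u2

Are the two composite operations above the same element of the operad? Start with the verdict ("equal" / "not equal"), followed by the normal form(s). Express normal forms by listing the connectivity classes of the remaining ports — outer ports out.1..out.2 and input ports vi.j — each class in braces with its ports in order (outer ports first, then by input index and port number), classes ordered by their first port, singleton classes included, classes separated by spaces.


not equal — first {out.1} {out.2, v3.1} {v1.1} {v1.2} {v2.1} {v2.2, v3.2}, second {out.1} {out.2} {v1.1} {v1.2, v2.2} {v2.1} {v3.1} {v3.2}

In normal form, the first expression is {out.1} {out.2, v3.1} {v1.1} {v1.2} {v2.1} {v2.2, v3.2}
In normal form, the second expression is {out.1} {out.2} {v1.1} {v1.2, v2.2} {v2.1} {v3.1} {v3.2}
No match — not equal.
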